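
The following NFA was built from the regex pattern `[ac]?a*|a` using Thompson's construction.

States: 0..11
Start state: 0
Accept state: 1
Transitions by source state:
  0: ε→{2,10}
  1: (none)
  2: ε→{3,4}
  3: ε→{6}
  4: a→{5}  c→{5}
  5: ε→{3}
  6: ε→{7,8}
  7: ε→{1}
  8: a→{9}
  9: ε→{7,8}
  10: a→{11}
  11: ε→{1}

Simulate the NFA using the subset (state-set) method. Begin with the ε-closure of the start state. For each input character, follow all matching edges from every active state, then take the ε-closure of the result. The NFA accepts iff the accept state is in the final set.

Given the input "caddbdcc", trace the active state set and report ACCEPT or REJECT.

S₀ = ε-closure({0}) = {0,1,2,3,4,6,7,8,10}
'c' @ 1: {1,3,5,6,7,8}  [accepting]
'a' @ 2: {1,7,8,9}  [accepting]
'd' @ 3: {}  — state set empty
rest 'dbdcc' ignored (set empty)
final: {}; accept 1 not in set

Answer: REJECT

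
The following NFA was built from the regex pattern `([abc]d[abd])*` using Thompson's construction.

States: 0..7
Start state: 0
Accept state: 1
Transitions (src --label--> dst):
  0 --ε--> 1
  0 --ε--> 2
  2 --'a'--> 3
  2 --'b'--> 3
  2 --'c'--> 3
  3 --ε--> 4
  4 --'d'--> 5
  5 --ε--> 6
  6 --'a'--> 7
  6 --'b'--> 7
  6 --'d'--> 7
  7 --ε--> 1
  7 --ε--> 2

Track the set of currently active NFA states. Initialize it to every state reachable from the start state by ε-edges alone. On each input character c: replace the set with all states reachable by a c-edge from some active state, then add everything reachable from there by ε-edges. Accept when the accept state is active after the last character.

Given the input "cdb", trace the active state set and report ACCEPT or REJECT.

Answer: ACCEPT

Trace:
start: ε-closure({0}) = {0,1,2}
'c' @ 1: {3,4}
'd' @ 2: {5,6}
'b' @ 3: {1,2,7}  [accepting]
end set {1,2,7} — state 1 in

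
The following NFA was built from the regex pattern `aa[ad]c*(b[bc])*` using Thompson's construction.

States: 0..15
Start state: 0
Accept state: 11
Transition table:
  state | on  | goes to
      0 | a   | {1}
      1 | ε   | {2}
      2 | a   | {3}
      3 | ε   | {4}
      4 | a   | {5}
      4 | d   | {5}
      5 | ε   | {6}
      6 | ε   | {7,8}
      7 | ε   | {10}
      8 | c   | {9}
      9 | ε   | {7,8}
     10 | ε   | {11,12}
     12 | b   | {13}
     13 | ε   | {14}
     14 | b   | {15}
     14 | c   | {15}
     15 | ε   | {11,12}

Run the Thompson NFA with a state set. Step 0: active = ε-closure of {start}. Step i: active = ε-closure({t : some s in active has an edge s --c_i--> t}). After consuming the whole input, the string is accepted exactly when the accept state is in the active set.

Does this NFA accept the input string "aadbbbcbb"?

S₀ = ε-closure({0}) = {0}
'a' @ 1: {1,2}
'a' @ 2: {3,4}
'd' @ 3: {5,6,7,8,10,11,12}  (accept∈set)
'b' @ 4: {13,14}
'b' @ 5: {11,12,15}  (accept∈set)
'b' @ 6: {13,14}
'c' @ 7: {11,12,15}  (accept∈set)
'b' @ 8: {13,14}
'b' @ 9: {11,12,15}  (accept∈set)
end set {11,12,15} — state 11 in

Answer: ACCEPT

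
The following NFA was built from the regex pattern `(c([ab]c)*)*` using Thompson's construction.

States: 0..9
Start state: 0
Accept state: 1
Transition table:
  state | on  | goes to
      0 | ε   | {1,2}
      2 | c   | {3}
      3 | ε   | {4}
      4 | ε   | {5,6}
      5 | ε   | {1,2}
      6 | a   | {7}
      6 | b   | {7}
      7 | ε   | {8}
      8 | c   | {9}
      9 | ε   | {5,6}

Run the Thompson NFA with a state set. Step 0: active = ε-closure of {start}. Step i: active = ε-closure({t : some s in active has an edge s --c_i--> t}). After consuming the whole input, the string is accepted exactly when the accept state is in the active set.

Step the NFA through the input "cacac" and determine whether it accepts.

Answer: ACCEPT

Trace:
start: ε-closure({0}) = {0,1,2}
'c' @ 1: {1,2,3,4,5,6}  [accepting]
'a' @ 2: {7,8}
'c' @ 3: {1,2,5,6,9}  [accepting]
'a' @ 4: {7,8}
'c' @ 5: {1,2,5,6,9}  [accepting]
end set {1,2,5,6,9} — state 1 in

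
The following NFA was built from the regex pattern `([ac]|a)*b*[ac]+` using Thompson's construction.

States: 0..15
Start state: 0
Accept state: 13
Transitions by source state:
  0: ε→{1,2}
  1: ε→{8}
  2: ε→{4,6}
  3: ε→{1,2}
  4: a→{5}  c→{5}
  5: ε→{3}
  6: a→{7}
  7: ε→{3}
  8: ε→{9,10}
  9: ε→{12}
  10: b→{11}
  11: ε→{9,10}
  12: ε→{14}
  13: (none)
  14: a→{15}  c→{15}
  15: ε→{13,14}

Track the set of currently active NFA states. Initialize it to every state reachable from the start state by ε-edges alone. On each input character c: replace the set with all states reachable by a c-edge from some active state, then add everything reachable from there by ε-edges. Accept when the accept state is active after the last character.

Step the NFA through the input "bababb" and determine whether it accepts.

Answer: REJECT

Steps:
initial (ε-close {0}): {0,1,2,4,6,8,9,10,12,14}
'b' @ 1: {9,10,11,12,14}
'a' @ 2: {13,14,15}  ✓accept
'b' @ 3: {}  — state set empty
rest 'abb' ignored (set empty)
after full input: {}  (accept=13 not in)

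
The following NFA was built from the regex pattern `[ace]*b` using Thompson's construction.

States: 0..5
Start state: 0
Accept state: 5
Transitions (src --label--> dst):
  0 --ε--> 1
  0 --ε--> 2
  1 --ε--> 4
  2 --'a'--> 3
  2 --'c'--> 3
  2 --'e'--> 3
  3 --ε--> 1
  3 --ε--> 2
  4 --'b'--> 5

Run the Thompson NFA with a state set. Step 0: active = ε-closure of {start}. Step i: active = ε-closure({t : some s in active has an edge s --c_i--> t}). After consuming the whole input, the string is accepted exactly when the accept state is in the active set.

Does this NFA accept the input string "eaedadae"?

Answer: REJECT

Steps:
S₀ = ε-closure({0}) = {0,1,2,4}
'e' @ 1: {1,2,3,4}
'a' @ 2: {1,2,3,4}
'e' @ 3: {1,2,3,4}
'd' @ 4: {}  — no active states
rest 'adae' ignored (set empty)
end set {} — state 5 not in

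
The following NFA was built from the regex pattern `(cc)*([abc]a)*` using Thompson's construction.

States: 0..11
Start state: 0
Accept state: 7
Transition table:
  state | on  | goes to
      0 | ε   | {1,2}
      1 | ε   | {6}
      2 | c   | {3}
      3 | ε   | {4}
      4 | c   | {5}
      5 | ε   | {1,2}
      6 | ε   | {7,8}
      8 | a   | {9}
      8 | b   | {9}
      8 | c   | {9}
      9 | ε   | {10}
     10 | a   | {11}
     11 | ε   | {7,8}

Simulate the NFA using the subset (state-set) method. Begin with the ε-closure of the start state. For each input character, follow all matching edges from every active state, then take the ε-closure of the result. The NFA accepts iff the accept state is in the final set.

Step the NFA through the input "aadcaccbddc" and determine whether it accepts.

Answer: REJECT

Trace:
start: ε-closure({0}) = {0,1,2,6,7,8}
'a' @ 1: {9,10}
'a' @ 2: {7,8,11}  ✓accept
'd' @ 3: {}  — no active states
rest 'caccbddc' ignored (set empty)
final: {}; accept 7 not in set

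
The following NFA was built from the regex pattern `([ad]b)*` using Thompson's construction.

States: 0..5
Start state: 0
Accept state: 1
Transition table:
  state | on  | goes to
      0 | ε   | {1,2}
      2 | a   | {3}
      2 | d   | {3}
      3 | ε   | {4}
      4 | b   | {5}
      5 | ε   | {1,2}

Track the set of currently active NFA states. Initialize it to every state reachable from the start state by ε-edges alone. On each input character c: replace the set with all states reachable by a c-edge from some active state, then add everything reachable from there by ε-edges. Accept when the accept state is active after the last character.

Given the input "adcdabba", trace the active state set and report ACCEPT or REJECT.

initial (ε-close {0}): {0,1,2}
'a' @ 1: {3,4}
'd' @ 2: {}  — dead — no transitions
rest 'cdabba' ignored (set empty)
end set {} — state 1 not in

Answer: REJECT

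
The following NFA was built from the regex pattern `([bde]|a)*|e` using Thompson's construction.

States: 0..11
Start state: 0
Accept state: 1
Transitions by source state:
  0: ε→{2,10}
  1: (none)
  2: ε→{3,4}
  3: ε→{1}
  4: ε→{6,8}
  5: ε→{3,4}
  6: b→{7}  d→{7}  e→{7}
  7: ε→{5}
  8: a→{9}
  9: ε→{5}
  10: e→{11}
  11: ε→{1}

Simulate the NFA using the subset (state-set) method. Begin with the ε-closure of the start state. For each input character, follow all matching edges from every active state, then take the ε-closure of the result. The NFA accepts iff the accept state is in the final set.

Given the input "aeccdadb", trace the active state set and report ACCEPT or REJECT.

start: ε-closure({0}) = {0,1,2,3,4,6,8,10}
'a' @ 1: {1,3,4,5,6,8,9}  ✓accept
'e' @ 2: {1,3,4,5,6,7,8}  ✓accept
'c' @ 3: {}  — no active states
rest 'cdadb' ignored (set empty)
after full input: {}  (accept=1 not in)

Answer: REJECT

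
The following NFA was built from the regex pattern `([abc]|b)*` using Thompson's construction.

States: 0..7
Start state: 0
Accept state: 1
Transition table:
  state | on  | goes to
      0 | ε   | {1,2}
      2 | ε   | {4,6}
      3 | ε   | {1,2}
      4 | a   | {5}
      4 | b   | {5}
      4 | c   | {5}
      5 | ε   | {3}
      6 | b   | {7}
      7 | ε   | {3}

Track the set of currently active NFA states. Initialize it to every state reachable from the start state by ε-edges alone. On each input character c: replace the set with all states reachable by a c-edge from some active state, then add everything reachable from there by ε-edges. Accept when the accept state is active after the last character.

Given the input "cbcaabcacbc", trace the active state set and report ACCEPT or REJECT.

S₀ = ε-closure({0}) = {0,1,2,4,6}
'c' @ 1: {1,2,3,4,5,6}  ✓accept
'b' @ 2: {1,2,3,4,5,6,7}  ✓accept
'c' @ 3: {1,2,3,4,5,6}  ✓accept
'a' @ 4: {1,2,3,4,5,6}  ✓accept
'a' @ 5: {1,2,3,4,5,6}  ✓accept
'b' @ 6: {1,2,3,4,5,6,7}  ✓accept
'c' @ 7: {1,2,3,4,5,6}  ✓accept
'a' @ 8: {1,2,3,4,5,6}  ✓accept
'c' @ 9: {1,2,3,4,5,6}  ✓accept
'b' @ 10: {1,2,3,4,5,6,7}  ✓accept
'c' @ 11: {1,2,3,4,5,6}  ✓accept
after full input: {1,2,3,4,5,6}  (accept=1 in)

Answer: ACCEPT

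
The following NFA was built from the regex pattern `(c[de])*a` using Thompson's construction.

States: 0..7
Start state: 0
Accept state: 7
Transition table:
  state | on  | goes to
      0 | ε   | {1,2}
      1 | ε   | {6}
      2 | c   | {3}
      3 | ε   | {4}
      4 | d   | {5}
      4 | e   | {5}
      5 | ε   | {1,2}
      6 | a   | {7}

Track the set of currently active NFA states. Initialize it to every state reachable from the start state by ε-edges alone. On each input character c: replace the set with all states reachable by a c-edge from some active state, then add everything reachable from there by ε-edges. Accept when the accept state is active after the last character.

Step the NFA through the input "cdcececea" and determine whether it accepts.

S₀ = ε-closure({0}) = {0,1,2,6}
'c' @ 1: {3,4}
'd' @ 2: {1,2,5,6}
'c' @ 3: {3,4}
'e' @ 4: {1,2,5,6}
'c' @ 5: {3,4}
'e' @ 6: {1,2,5,6}
'c' @ 7: {3,4}
'e' @ 8: {1,2,5,6}
'a' @ 9: {7}  ✓accept
final: {7}; accept 7 in set

Answer: ACCEPT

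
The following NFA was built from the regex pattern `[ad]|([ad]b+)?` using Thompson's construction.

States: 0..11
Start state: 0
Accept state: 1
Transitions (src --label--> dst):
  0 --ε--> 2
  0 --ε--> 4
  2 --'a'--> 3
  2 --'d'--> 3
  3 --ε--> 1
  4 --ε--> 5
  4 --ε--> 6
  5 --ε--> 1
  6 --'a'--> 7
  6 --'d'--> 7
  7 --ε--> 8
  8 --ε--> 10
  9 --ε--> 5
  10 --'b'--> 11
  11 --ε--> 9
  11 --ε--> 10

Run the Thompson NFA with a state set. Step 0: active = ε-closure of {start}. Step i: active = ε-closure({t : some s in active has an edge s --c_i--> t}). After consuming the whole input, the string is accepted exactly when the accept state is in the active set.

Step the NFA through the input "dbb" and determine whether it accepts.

initial (ε-close {0}): {0,1,2,4,5,6}
'd' @ 1: {1,3,7,8,10}  [accepting]
'b' @ 2: {1,5,9,10,11}  [accepting]
'b' @ 3: {1,5,9,10,11}  [accepting]
after full input: {1,5,9,10,11}  (accept=1 in)

Answer: ACCEPT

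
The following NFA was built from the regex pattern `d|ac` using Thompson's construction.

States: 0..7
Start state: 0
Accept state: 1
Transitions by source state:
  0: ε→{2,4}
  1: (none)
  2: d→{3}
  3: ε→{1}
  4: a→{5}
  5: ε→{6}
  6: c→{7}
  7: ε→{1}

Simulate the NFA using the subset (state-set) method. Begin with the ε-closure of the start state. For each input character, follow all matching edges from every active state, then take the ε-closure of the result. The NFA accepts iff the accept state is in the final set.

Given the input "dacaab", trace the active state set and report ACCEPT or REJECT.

initial (ε-close {0}): {0,2,4}
'd' @ 1: {1,3}  (accept∈set)
'a' @ 2: {}  — dead — no transitions
rest 'caab' ignored (set empty)
after full input: {}  (accept=1 not in)

Answer: REJECT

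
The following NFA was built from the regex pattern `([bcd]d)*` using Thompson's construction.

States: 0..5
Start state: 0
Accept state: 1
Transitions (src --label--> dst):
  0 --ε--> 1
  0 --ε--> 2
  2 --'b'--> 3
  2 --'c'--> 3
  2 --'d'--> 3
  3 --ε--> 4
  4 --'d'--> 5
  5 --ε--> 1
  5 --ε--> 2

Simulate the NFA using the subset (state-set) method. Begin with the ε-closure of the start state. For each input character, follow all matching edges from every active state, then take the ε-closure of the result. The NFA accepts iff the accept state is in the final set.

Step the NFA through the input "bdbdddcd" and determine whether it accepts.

initial (ε-close {0}): {0,1,2}
'b' @ 1: {3,4}
'd' @ 2: {1,2,5}  ✓accept
'b' @ 3: {3,4}
'd' @ 4: {1,2,5}  ✓accept
'd' @ 5: {3,4}
'd' @ 6: {1,2,5}  ✓accept
'c' @ 7: {3,4}
'd' @ 8: {1,2,5}  ✓accept
end set {1,2,5} — state 1 in

Answer: ACCEPT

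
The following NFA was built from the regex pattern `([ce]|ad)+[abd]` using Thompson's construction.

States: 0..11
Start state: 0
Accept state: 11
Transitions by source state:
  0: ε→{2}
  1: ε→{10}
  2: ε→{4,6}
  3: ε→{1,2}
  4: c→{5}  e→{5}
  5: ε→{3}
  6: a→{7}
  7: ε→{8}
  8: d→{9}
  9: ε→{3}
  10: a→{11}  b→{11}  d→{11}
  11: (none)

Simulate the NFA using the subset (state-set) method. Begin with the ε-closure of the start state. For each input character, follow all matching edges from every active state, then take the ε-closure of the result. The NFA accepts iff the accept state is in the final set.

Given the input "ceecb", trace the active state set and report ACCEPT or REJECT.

S₀ = ε-closure({0}) = {0,2,4,6}
'c' @ 1: {1,2,3,4,5,6,10}
'e' @ 2: {1,2,3,4,5,6,10}
'e' @ 3: {1,2,3,4,5,6,10}
'c' @ 4: {1,2,3,4,5,6,10}
'b' @ 5: {11}  ✓accept
after full input: {11}  (accept=11 in)

Answer: ACCEPT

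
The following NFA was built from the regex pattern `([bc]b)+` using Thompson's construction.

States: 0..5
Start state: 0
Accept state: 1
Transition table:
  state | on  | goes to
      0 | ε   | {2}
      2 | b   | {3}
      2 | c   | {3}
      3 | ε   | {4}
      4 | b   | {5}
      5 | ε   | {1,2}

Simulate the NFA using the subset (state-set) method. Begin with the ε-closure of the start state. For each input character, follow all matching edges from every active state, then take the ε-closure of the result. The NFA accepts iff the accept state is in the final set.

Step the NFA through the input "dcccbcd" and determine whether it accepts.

start: ε-closure({0}) = {0,2}
'd' @ 1: {}  — state set empty
rest 'cccbcd' ignored (set empty)
after full input: {}  (accept=1 not in)

Answer: REJECT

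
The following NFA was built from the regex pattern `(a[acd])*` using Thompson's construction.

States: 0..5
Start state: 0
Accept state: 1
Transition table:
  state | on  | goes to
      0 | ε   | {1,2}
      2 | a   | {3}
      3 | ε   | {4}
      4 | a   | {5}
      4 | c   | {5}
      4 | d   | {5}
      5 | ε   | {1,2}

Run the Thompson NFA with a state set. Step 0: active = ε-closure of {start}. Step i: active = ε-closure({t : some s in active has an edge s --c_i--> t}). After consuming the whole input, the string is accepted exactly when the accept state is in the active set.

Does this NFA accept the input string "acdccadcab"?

start: ε-closure({0}) = {0,1,2}
'a' @ 1: {3,4}
'c' @ 2: {1,2,5}  [accepting]
'd' @ 3: {}  — no active states
rest 'ccadcab' ignored (set empty)
end set {} — state 1 not in

Answer: REJECT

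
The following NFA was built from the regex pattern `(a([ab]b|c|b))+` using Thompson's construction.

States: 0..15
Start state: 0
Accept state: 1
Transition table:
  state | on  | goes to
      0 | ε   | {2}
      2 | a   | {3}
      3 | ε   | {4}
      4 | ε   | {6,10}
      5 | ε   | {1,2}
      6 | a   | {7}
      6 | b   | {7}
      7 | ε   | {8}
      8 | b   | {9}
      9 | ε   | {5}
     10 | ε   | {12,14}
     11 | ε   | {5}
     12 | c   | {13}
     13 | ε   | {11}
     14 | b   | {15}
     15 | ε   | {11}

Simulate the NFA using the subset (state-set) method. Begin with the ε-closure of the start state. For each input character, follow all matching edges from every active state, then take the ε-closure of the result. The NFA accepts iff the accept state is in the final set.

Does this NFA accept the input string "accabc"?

S₀ = ε-closure({0}) = {0,2}
'a' @ 1: {3,4,6,10,12,14}
'c' @ 2: {1,2,5,11,13}  [accepting]
'c' @ 3: {}  — state set empty
rest 'abc' ignored (set empty)
after full input: {}  (accept=1 not in)

Answer: REJECT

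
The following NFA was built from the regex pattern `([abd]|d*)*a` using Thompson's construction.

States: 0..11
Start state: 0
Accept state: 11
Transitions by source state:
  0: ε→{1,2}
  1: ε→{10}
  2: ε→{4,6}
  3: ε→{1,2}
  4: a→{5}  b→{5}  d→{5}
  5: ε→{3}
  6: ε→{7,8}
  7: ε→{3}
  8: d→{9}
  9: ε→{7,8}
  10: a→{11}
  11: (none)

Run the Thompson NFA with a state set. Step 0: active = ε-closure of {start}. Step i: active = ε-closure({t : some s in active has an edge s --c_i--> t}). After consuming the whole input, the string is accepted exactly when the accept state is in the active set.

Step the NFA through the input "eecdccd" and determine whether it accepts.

Answer: REJECT

Derivation:
start: ε-closure({0}) = {0,1,2,3,4,6,7,8,10}
'e' @ 1: {}  — state set empty
rest 'ecdccd' ignored (set empty)
end set {} — state 11 not in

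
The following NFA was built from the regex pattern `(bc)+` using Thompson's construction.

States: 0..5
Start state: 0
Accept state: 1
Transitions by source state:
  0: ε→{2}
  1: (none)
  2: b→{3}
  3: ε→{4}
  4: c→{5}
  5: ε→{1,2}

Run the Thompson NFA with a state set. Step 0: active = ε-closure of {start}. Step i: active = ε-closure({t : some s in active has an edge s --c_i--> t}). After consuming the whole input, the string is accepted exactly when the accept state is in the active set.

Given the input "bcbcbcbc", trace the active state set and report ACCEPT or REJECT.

initial (ε-close {0}): {0,2}
'b' @ 1: {3,4}
'c' @ 2: {1,2,5}  ✓accept
'b' @ 3: {3,4}
'c' @ 4: {1,2,5}  ✓accept
'b' @ 5: {3,4}
'c' @ 6: {1,2,5}  ✓accept
'b' @ 7: {3,4}
'c' @ 8: {1,2,5}  ✓accept
end set {1,2,5} — state 1 in

Answer: ACCEPT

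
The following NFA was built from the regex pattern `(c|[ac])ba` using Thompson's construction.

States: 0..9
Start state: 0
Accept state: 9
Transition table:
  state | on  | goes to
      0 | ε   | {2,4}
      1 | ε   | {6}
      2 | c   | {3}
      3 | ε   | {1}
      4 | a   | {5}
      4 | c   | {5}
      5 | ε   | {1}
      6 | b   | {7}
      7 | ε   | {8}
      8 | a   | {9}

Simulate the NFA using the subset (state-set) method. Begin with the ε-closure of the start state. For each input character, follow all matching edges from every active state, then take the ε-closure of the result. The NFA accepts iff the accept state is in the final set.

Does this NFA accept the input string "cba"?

S₀ = ε-closure({0}) = {0,2,4}
'c' @ 1: {1,3,5,6}
'b' @ 2: {7,8}
'a' @ 3: {9}  [accepting]
after full input: {9}  (accept=9 in)

Answer: ACCEPT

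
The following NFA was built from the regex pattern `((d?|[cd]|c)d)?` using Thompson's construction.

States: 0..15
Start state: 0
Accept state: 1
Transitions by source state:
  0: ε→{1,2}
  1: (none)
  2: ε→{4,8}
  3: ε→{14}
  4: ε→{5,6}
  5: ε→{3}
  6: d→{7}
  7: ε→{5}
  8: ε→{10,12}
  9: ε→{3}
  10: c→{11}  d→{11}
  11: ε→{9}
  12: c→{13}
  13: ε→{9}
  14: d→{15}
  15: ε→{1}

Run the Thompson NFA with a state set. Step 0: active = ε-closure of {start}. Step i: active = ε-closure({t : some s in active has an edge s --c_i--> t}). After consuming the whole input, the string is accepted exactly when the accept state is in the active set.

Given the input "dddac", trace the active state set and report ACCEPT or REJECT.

initial (ε-close {0}): {0,1,2,3,4,5,6,8,10,12,14}
'd' @ 1: {1,3,5,7,9,11,14,15}  (accept∈set)
'd' @ 2: {1,15}  (accept∈set)
'd' @ 3: {}  — dead — no transitions
rest 'ac' ignored (set empty)
end set {} — state 1 not in

Answer: REJECT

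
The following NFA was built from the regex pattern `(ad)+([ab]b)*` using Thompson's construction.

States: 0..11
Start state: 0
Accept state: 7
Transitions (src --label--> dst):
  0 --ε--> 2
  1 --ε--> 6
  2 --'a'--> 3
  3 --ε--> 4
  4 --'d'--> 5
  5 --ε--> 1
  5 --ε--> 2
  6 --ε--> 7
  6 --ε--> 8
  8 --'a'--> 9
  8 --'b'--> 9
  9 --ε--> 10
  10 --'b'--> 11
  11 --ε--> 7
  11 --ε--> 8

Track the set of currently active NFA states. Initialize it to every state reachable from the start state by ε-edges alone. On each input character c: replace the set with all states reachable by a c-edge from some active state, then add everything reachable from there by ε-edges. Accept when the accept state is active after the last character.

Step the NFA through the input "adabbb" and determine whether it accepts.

start: ε-closure({0}) = {0,2}
'a' @ 1: {3,4}
'd' @ 2: {1,2,5,6,7,8}  [accepting]
'a' @ 3: {3,4,9,10}
'b' @ 4: {7,8,11}  [accepting]
'b' @ 5: {9,10}
'b' @ 6: {7,8,11}  [accepting]
end set {7,8,11} — state 7 in

Answer: ACCEPT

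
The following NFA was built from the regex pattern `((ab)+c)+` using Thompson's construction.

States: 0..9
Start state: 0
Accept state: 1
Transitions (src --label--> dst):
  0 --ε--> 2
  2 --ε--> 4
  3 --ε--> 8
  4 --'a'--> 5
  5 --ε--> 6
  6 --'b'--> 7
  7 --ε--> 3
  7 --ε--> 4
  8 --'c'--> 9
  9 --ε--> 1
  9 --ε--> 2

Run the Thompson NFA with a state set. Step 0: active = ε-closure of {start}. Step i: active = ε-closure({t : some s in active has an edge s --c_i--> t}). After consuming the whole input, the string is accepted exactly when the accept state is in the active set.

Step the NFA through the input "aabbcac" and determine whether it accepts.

Answer: REJECT

Steps:
initial (ε-close {0}): {0,2,4}
'a' @ 1: {5,6}
'a' @ 2: {}  — dead — no transitions
rest 'bbcac' ignored (set empty)
end set {} — state 1 not in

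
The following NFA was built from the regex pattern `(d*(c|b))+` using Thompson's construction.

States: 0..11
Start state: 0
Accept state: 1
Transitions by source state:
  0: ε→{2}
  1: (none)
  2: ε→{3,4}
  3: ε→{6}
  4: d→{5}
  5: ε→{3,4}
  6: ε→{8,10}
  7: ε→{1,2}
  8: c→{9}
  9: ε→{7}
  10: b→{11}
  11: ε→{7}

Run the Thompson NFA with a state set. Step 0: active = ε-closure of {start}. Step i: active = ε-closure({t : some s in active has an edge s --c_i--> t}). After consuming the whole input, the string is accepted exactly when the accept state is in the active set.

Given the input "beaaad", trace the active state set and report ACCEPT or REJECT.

S₀ = ε-closure({0}) = {0,2,3,4,6,8,10}
'b' @ 1: {1,2,3,4,6,7,8,10,11}  ✓accept
'e' @ 2: {}  — dead — no transitions
rest 'aaad' ignored (set empty)
end set {} — state 1 not in

Answer: REJECT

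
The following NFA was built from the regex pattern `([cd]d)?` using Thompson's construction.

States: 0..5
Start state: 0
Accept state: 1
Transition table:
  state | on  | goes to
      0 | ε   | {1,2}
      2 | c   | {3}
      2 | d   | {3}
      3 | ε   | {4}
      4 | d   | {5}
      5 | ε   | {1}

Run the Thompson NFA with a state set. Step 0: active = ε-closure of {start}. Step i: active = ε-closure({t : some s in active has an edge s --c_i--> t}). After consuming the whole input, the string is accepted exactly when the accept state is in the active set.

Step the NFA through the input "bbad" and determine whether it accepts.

initial (ε-close {0}): {0,1,2}
'b' @ 1: {}  — state set empty
rest 'bad' ignored (set empty)
after full input: {}  (accept=1 not in)

Answer: REJECT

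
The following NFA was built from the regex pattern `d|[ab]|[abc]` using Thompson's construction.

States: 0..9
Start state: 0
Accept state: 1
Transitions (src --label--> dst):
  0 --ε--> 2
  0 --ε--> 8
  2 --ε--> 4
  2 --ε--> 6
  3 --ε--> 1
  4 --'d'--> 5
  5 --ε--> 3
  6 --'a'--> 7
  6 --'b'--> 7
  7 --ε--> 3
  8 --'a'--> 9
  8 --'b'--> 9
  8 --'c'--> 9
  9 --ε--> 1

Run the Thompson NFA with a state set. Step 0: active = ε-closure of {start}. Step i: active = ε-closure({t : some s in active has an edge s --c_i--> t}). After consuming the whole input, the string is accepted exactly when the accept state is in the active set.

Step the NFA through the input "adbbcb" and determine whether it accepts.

start: ε-closure({0}) = {0,2,4,6,8}
'a' @ 1: {1,3,7,9}  [accepting]
'd' @ 2: {}  — state set empty
rest 'bbcb' ignored (set empty)
end set {} — state 1 not in

Answer: REJECT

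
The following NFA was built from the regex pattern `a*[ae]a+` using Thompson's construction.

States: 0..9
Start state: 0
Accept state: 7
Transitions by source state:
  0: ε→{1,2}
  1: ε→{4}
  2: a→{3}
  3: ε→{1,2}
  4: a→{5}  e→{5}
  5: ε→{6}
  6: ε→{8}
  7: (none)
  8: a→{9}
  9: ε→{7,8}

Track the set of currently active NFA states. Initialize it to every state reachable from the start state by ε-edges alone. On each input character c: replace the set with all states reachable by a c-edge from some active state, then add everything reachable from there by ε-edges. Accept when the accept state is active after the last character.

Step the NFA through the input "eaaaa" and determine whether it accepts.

Answer: ACCEPT

Derivation:
start: ε-closure({0}) = {0,1,2,4}
'e' @ 1: {5,6,8}
'a' @ 2: {7,8,9}  ✓accept
'a' @ 3: {7,8,9}  ✓accept
'a' @ 4: {7,8,9}  ✓accept
'a' @ 5: {7,8,9}  ✓accept
after full input: {7,8,9}  (accept=7 in)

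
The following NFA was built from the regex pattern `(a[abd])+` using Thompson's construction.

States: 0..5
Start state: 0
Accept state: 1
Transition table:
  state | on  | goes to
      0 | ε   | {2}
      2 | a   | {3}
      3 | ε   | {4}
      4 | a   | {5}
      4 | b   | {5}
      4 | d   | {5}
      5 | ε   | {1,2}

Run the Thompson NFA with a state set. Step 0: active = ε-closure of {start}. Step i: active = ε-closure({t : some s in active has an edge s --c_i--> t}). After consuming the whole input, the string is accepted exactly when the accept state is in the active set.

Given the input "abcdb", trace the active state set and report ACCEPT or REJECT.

start: ε-closure({0}) = {0,2}
'a' @ 1: {3,4}
'b' @ 2: {1,2,5}  (accept∈set)
'c' @ 3: {}  — state set empty
rest 'db' ignored (set empty)
end set {} — state 1 not in

Answer: REJECT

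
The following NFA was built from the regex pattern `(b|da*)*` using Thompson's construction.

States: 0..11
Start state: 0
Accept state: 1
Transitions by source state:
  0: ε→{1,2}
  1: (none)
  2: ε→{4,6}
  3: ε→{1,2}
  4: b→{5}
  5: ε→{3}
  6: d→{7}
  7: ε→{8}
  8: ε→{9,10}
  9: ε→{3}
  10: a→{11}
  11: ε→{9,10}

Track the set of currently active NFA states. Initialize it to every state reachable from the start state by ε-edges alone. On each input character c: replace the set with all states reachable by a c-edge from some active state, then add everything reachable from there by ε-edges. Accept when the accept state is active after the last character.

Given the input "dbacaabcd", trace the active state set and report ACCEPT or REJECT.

Answer: REJECT

Trace:
initial (ε-close {0}): {0,1,2,4,6}
'd' @ 1: {1,2,3,4,6,7,8,9,10}  [accepting]
'b' @ 2: {1,2,3,4,5,6}  [accepting]
'a' @ 3: {}  — state set empty
rest 'caabcd' ignored (set empty)
end set {} — state 1 not in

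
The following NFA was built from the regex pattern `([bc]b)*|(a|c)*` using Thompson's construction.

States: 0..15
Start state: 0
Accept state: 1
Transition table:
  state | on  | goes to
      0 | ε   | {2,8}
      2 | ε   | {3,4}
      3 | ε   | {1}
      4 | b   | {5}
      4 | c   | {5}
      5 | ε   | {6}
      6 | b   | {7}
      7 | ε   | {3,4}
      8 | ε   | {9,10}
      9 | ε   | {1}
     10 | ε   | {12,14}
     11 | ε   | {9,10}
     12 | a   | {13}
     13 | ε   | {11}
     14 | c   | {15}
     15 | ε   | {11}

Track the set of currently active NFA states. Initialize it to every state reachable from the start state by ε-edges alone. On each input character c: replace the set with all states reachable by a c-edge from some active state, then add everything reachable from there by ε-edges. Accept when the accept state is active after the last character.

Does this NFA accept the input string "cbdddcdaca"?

Answer: REJECT

Trace:
start: ε-closure({0}) = {0,1,2,3,4,8,9,10,12,14}
'c' @ 1: {1,5,6,9,10,11,12,14,15}  (accept∈set)
'b' @ 2: {1,3,4,7}  (accept∈set)
'd' @ 3: {}  — state set empty
rest 'ddcdaca' ignored (set empty)
final: {}; accept 1 not in set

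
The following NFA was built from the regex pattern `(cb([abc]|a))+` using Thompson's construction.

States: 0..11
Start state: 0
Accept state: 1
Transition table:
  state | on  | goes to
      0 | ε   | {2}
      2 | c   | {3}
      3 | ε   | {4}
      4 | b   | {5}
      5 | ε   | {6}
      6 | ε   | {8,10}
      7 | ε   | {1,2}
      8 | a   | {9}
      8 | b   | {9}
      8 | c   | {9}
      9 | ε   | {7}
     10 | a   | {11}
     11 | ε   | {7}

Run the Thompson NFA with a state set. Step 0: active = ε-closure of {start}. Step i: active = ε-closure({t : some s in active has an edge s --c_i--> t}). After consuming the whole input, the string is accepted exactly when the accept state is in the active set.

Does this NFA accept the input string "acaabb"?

start: ε-closure({0}) = {0,2}
'a' @ 1: {}  — state set empty
rest 'caabb' ignored (set empty)
end set {} — state 1 not in

Answer: REJECT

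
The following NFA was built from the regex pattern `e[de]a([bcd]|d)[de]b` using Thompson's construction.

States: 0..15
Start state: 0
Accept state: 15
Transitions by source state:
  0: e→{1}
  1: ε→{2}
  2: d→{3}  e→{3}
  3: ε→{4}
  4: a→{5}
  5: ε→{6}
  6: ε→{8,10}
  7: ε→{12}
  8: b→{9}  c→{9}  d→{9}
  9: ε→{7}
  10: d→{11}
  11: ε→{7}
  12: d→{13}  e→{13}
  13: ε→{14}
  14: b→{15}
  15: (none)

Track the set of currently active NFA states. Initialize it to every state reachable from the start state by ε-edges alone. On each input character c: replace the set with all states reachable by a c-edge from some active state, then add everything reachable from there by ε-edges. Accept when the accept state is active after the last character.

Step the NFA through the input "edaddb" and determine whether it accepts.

initial (ε-close {0}): {0}
'e' @ 1: {1,2}
'd' @ 2: {3,4}
'a' @ 3: {5,6,8,10}
'd' @ 4: {7,9,11,12}
'd' @ 5: {13,14}
'b' @ 6: {15}  ✓accept
after full input: {15}  (accept=15 in)

Answer: ACCEPT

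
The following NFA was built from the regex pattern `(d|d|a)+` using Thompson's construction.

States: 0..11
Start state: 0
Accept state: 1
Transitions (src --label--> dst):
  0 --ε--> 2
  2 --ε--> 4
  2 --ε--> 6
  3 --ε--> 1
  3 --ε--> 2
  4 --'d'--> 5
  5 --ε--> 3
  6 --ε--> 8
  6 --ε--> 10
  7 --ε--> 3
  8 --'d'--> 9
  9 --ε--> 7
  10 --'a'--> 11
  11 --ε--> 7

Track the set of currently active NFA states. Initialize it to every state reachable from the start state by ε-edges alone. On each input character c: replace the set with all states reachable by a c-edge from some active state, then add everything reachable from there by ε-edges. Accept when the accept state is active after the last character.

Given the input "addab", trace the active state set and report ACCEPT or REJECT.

initial (ε-close {0}): {0,2,4,6,8,10}
'a' @ 1: {1,2,3,4,6,7,8,10,11}  ✓accept
'd' @ 2: {1,2,3,4,5,6,7,8,9,10}  ✓accept
'd' @ 3: {1,2,3,4,5,6,7,8,9,10}  ✓accept
'a' @ 4: {1,2,3,4,6,7,8,10,11}  ✓accept
'b' @ 5: {}  — state set empty
after full input: {}  (accept=1 not in)

Answer: REJECT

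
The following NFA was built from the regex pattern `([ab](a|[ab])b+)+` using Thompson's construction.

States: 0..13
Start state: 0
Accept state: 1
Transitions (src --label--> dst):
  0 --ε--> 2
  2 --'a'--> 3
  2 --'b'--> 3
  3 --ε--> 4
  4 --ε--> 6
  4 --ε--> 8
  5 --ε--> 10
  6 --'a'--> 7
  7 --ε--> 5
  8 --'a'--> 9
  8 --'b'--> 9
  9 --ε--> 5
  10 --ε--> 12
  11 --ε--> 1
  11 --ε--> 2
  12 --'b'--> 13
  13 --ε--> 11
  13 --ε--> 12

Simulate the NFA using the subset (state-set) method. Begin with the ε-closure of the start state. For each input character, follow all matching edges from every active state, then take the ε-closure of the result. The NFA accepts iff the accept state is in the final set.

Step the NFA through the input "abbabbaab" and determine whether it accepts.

Answer: ACCEPT

Steps:
S₀ = ε-closure({0}) = {0,2}
'a' @ 1: {3,4,6,8}
'b' @ 2: {5,9,10,12}
'b' @ 3: {1,2,11,12,13}  (accept∈set)
'a' @ 4: {3,4,6,8}
'b' @ 5: {5,9,10,12}
'b' @ 6: {1,2,11,12,13}  (accept∈set)
'a' @ 7: {3,4,6,8}
'a' @ 8: {5,7,9,10,12}
'b' @ 9: {1,2,11,12,13}  (accept∈set)
after full input: {1,2,11,12,13}  (accept=1 in)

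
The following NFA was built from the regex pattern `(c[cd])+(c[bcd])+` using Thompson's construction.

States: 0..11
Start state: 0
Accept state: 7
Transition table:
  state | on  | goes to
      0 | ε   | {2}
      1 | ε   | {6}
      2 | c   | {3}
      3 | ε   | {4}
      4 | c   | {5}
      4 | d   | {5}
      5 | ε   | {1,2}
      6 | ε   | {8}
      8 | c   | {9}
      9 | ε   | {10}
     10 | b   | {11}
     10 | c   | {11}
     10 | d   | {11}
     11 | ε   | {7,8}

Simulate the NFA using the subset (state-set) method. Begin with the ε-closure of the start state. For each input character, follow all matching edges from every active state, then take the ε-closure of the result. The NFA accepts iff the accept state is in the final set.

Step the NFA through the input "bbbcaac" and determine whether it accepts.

Answer: REJECT

Trace:
start: ε-closure({0}) = {0,2}
'b' @ 1: {}  — no active states
rest 'bbcaac' ignored (set empty)
after full input: {}  (accept=7 not in)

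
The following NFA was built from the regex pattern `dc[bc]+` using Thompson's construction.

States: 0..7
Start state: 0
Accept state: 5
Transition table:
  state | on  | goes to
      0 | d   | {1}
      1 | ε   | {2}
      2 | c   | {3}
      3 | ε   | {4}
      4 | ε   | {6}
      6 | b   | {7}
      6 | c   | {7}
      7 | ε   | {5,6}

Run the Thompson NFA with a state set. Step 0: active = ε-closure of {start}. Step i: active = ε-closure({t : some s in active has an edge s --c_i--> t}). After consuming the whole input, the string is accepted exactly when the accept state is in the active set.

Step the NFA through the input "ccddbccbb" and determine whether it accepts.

Answer: REJECT

Derivation:
S₀ = ε-closure({0}) = {0}
'c' @ 1: {}  — dead — no transitions
rest 'cddbccbb' ignored (set empty)
end set {} — state 5 not in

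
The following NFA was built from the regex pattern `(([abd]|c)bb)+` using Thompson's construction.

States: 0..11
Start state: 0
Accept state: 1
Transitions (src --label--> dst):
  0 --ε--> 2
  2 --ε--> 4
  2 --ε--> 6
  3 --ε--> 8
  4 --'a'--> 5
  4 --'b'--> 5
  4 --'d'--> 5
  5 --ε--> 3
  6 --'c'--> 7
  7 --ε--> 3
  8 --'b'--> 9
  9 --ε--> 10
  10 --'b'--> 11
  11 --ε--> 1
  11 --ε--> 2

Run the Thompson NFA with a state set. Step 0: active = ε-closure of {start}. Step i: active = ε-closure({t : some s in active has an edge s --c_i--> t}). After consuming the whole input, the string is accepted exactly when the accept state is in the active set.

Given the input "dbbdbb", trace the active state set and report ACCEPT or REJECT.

initial (ε-close {0}): {0,2,4,6}
'd' @ 1: {3,5,8}
'b' @ 2: {9,10}
'b' @ 3: {1,2,4,6,11}  ✓accept
'd' @ 4: {3,5,8}
'b' @ 5: {9,10}
'b' @ 6: {1,2,4,6,11}  ✓accept
after full input: {1,2,4,6,11}  (accept=1 in)

Answer: ACCEPT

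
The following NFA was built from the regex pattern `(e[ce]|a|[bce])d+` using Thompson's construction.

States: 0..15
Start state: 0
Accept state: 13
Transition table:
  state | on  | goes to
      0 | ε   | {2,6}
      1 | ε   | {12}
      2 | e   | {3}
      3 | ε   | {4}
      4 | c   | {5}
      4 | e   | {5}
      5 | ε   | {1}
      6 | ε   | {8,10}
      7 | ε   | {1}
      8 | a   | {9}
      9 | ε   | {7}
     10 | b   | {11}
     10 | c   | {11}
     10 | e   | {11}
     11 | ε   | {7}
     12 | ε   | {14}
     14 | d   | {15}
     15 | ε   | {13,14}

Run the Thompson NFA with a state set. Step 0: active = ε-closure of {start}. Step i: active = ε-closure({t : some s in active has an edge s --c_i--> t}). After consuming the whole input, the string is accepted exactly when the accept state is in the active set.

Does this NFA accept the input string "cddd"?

initial (ε-close {0}): {0,2,6,8,10}
'c' @ 1: {1,7,11,12,14}
'd' @ 2: {13,14,15}  [accepting]
'd' @ 3: {13,14,15}  [accepting]
'd' @ 4: {13,14,15}  [accepting]
end set {13,14,15} — state 13 in

Answer: ACCEPT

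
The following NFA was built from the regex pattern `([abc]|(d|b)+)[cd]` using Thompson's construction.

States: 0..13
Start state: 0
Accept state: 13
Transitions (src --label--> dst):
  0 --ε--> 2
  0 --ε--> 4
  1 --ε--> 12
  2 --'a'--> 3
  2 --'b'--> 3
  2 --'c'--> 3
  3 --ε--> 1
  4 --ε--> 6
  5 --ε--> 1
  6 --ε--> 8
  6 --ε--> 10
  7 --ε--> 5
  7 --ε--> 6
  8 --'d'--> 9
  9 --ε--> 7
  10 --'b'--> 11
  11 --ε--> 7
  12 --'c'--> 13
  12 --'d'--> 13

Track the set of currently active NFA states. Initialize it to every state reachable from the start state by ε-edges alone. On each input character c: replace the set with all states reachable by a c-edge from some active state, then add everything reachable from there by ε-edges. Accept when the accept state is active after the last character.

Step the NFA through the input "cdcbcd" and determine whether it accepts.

Answer: REJECT

Steps:
initial (ε-close {0}): {0,2,4,6,8,10}
'c' @ 1: {1,3,12}
'd' @ 2: {13}  ✓accept
'c' @ 3: {}  — dead — no transitions
rest 'bcd' ignored (set empty)
final: {}; accept 13 not in set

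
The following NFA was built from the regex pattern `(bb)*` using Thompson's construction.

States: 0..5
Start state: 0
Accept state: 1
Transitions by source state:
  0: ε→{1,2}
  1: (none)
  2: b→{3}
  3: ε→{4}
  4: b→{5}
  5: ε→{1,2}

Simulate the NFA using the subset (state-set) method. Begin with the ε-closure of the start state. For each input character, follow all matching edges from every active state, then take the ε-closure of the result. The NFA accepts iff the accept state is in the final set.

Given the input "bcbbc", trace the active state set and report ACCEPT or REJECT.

initial (ε-close {0}): {0,1,2}
'b' @ 1: {3,4}
'c' @ 2: {}  — state set empty
rest 'bbc' ignored (set empty)
final: {}; accept 1 not in set

Answer: REJECT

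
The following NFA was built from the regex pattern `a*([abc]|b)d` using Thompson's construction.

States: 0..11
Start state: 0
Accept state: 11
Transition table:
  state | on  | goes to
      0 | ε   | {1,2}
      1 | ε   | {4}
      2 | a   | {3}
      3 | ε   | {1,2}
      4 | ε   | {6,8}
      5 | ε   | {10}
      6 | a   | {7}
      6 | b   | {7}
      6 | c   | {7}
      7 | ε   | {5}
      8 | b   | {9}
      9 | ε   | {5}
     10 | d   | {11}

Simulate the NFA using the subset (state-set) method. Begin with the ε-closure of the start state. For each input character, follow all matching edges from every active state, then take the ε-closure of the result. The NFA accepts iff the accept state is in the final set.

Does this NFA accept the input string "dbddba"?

Answer: REJECT

Trace:
start: ε-closure({0}) = {0,1,2,4,6,8}
'd' @ 1: {}  — state set empty
rest 'bddba' ignored (set empty)
after full input: {}  (accept=11 not in)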